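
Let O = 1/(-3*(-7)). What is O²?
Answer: 1/441 ≈ 0.0022676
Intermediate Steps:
O = 1/21 (O = -⅓*(-⅐) = 1/21 ≈ 0.047619)
O² = (1/21)² = 1/441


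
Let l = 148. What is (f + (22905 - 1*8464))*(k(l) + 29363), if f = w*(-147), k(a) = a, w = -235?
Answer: 1445625846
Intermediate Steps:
f = 34545 (f = -235*(-147) = 34545)
(f + (22905 - 1*8464))*(k(l) + 29363) = (34545 + (22905 - 1*8464))*(148 + 29363) = (34545 + (22905 - 8464))*29511 = (34545 + 14441)*29511 = 48986*29511 = 1445625846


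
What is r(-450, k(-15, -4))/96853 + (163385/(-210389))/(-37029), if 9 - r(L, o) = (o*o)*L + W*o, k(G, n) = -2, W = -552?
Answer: 5508122795510/754532742597693 ≈ 0.0073000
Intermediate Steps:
r(L, o) = 9 + 552*o - L*o² (r(L, o) = 9 - ((o*o)*L - 552*o) = 9 - (o²*L - 552*o) = 9 - (L*o² - 552*o) = 9 - (-552*o + L*o²) = 9 + (552*o - L*o²) = 9 + 552*o - L*o²)
r(-450, k(-15, -4))/96853 + (163385/(-210389))/(-37029) = (9 + 552*(-2) - 1*(-450)*(-2)²)/96853 + (163385/(-210389))/(-37029) = (9 - 1104 - 1*(-450)*4)*(1/96853) + (163385*(-1/210389))*(-1/37029) = (9 - 1104 + 1800)*(1/96853) - 163385/210389*(-1/37029) = 705*(1/96853) + 163385/7790494281 = 705/96853 + 163385/7790494281 = 5508122795510/754532742597693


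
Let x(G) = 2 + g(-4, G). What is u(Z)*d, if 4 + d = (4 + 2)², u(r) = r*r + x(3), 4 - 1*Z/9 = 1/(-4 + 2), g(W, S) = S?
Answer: 52648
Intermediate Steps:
x(G) = 2 + G
Z = 81/2 (Z = 36 - 9/(-4 + 2) = 36 - 9/(-2) = 36 - 9*(-½) = 36 + 9/2 = 81/2 ≈ 40.500)
u(r) = 5 + r² (u(r) = r*r + (2 + 3) = r² + 5 = 5 + r²)
d = 32 (d = -4 + (4 + 2)² = -4 + 6² = -4 + 36 = 32)
u(Z)*d = (5 + (81/2)²)*32 = (5 + 6561/4)*32 = (6581/4)*32 = 52648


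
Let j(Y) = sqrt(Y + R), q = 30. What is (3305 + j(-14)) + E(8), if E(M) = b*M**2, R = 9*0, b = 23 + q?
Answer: 6697 + I*sqrt(14) ≈ 6697.0 + 3.7417*I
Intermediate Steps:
b = 53 (b = 23 + 30 = 53)
R = 0
E(M) = 53*M**2
j(Y) = sqrt(Y) (j(Y) = sqrt(Y + 0) = sqrt(Y))
(3305 + j(-14)) + E(8) = (3305 + sqrt(-14)) + 53*8**2 = (3305 + I*sqrt(14)) + 53*64 = (3305 + I*sqrt(14)) + 3392 = 6697 + I*sqrt(14)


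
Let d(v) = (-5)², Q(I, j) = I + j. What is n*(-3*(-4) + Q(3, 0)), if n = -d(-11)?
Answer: -375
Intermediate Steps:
d(v) = 25
n = -25 (n = -1*25 = -25)
n*(-3*(-4) + Q(3, 0)) = -25*(-3*(-4) + (3 + 0)) = -25*(12 + 3) = -25*15 = -375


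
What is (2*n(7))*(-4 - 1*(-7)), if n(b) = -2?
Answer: -12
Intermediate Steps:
(2*n(7))*(-4 - 1*(-7)) = (2*(-2))*(-4 - 1*(-7)) = -4*(-4 + 7) = -4*3 = -12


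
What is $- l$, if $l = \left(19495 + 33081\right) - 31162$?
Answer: $-21414$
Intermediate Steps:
$l = 21414$ ($l = 52576 - 31162 = 21414$)
$- l = \left(-1\right) 21414 = -21414$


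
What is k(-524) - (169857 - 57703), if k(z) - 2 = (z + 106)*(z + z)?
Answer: 325912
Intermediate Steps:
k(z) = 2 + 2*z*(106 + z) (k(z) = 2 + (z + 106)*(z + z) = 2 + (106 + z)*(2*z) = 2 + 2*z*(106 + z))
k(-524) - (169857 - 57703) = (2 + 2*(-524)² + 212*(-524)) - (169857 - 57703) = (2 + 2*274576 - 111088) - 1*112154 = (2 + 549152 - 111088) - 112154 = 438066 - 112154 = 325912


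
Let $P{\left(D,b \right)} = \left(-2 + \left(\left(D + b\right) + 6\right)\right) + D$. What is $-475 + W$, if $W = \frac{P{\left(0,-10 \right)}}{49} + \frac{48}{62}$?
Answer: $- \frac{720535}{1519} \approx -474.35$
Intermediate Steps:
$P{\left(D,b \right)} = 4 + b + 2 D$ ($P{\left(D,b \right)} = \left(-2 + \left(6 + D + b\right)\right) + D = \left(4 + D + b\right) + D = 4 + b + 2 D$)
$W = \frac{990}{1519}$ ($W = \frac{4 - 10 + 2 \cdot 0}{49} + \frac{48}{62} = \left(4 - 10 + 0\right) \frac{1}{49} + 48 \cdot \frac{1}{62} = \left(-6\right) \frac{1}{49} + \frac{24}{31} = - \frac{6}{49} + \frac{24}{31} = \frac{990}{1519} \approx 0.65174$)
$-475 + W = -475 + \frac{990}{1519} = - \frac{720535}{1519}$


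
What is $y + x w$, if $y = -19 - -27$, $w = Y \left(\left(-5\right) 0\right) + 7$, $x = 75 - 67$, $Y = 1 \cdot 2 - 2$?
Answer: $64$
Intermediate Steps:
$Y = 0$ ($Y = 2 - 2 = 0$)
$x = 8$ ($x = 75 - 67 = 8$)
$w = 7$ ($w = 0 \left(\left(-5\right) 0\right) + 7 = 0 \cdot 0 + 7 = 0 + 7 = 7$)
$y = 8$ ($y = -19 + 27 = 8$)
$y + x w = 8 + 8 \cdot 7 = 8 + 56 = 64$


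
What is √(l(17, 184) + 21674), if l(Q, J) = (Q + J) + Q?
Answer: 2*√5473 ≈ 147.96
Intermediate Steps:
l(Q, J) = J + 2*Q (l(Q, J) = (J + Q) + Q = J + 2*Q)
√(l(17, 184) + 21674) = √((184 + 2*17) + 21674) = √((184 + 34) + 21674) = √(218 + 21674) = √21892 = 2*√5473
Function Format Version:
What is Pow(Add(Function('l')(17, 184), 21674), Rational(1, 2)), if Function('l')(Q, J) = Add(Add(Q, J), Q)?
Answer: Mul(2, Pow(5473, Rational(1, 2))) ≈ 147.96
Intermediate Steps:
Function('l')(Q, J) = Add(J, Mul(2, Q)) (Function('l')(Q, J) = Add(Add(J, Q), Q) = Add(J, Mul(2, Q)))
Pow(Add(Function('l')(17, 184), 21674), Rational(1, 2)) = Pow(Add(Add(184, Mul(2, 17)), 21674), Rational(1, 2)) = Pow(Add(Add(184, 34), 21674), Rational(1, 2)) = Pow(Add(218, 21674), Rational(1, 2)) = Pow(21892, Rational(1, 2)) = Mul(2, Pow(5473, Rational(1, 2)))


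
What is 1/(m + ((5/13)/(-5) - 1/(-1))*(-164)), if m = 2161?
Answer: 13/26125 ≈ 0.00049761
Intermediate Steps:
1/(m + ((5/13)/(-5) - 1/(-1))*(-164)) = 1/(2161 + ((5/13)/(-5) - 1/(-1))*(-164)) = 1/(2161 + ((5*(1/13))*(-⅕) - 1*(-1))*(-164)) = 1/(2161 + ((5/13)*(-⅕) + 1)*(-164)) = 1/(2161 + (-1/13 + 1)*(-164)) = 1/(2161 + (12/13)*(-164)) = 1/(2161 - 1968/13) = 1/(26125/13) = 13/26125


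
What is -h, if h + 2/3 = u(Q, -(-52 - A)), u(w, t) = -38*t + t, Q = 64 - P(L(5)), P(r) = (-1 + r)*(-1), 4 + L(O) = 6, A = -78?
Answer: -2884/3 ≈ -961.33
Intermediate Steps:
L(O) = 2 (L(O) = -4 + 6 = 2)
P(r) = 1 - r
Q = 65 (Q = 64 - (1 - 1*2) = 64 - (1 - 2) = 64 - 1*(-1) = 64 + 1 = 65)
u(w, t) = -37*t
h = 2884/3 (h = -⅔ - (-37)*(-52 - 1*(-78)) = -⅔ - (-37)*(-52 + 78) = -⅔ - (-37)*26 = -⅔ - 37*(-26) = -⅔ + 962 = 2884/3 ≈ 961.33)
-h = -1*2884/3 = -2884/3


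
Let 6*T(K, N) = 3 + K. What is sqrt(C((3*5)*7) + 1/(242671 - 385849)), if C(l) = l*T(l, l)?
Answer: sqrt(790711956318)/20454 ≈ 43.474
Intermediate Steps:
T(K, N) = 1/2 + K/6 (T(K, N) = (3 + K)/6 = 1/2 + K/6)
C(l) = l*(1/2 + l/6)
sqrt(C((3*5)*7) + 1/(242671 - 385849)) = sqrt(((3*5)*7)*(3 + (3*5)*7)/6 + 1/(242671 - 385849)) = sqrt((15*7)*(3 + 15*7)/6 + 1/(-143178)) = sqrt((1/6)*105*(3 + 105) - 1/143178) = sqrt((1/6)*105*108 - 1/143178) = sqrt(1890 - 1/143178) = sqrt(270606419/143178) = sqrt(790711956318)/20454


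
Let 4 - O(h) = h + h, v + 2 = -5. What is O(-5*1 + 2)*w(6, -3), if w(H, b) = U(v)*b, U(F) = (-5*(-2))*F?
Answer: 2100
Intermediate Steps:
v = -7 (v = -2 - 5 = -7)
O(h) = 4 - 2*h (O(h) = 4 - (h + h) = 4 - 2*h)
U(F) = 10*F
w(H, b) = -70*b (w(H, b) = (10*(-7))*b = -70*b)
O(-5*1 + 2)*w(6, -3) = (4 - 2*(-5*1 + 2))*(-70*(-3)) = (4 - 2*(-5 + 2))*210 = (4 - 2*(-3))*210 = (4 + 6)*210 = 10*210 = 2100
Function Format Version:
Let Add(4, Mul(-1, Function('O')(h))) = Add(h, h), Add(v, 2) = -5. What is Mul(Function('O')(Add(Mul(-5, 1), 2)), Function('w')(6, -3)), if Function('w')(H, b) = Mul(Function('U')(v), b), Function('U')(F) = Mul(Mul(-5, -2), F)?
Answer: 2100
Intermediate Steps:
v = -7 (v = Add(-2, -5) = -7)
Function('O')(h) = Add(4, Mul(-2, h)) (Function('O')(h) = Add(4, Mul(-1, Add(h, h))) = Add(4, Mul(-1, Mul(2, h))) = Add(4, Mul(-2, h)))
Function('U')(F) = Mul(10, F)
Function('w')(H, b) = Mul(-70, b) (Function('w')(H, b) = Mul(Mul(10, -7), b) = Mul(-70, b))
Mul(Function('O')(Add(Mul(-5, 1), 2)), Function('w')(6, -3)) = Mul(Add(4, Mul(-2, Add(Mul(-5, 1), 2))), Mul(-70, -3)) = Mul(Add(4, Mul(-2, Add(-5, 2))), 210) = Mul(Add(4, Mul(-2, -3)), 210) = Mul(Add(4, 6), 210) = Mul(10, 210) = 2100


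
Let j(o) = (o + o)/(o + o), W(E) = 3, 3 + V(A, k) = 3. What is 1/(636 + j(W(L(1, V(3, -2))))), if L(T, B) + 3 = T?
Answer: 1/637 ≈ 0.0015699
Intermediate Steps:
V(A, k) = 0 (V(A, k) = -3 + 3 = 0)
L(T, B) = -3 + T
j(o) = 1 (j(o) = (2*o)/((2*o)) = (2*o)*(1/(2*o)) = 1)
1/(636 + j(W(L(1, V(3, -2))))) = 1/(636 + 1) = 1/637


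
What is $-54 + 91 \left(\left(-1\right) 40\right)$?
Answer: $-3694$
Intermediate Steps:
$-54 + 91 \left(\left(-1\right) 40\right) = -54 + 91 \left(-40\right) = -54 - 3640 = -3694$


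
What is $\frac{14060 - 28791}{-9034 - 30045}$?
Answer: $\frac{14731}{39079} \approx 0.37695$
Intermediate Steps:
$\frac{14060 - 28791}{-9034 - 30045} = - \frac{14731}{-9034 - 30045} = - \frac{14731}{-39079} = \left(-14731\right) \left(- \frac{1}{39079}\right) = \frac{14731}{39079}$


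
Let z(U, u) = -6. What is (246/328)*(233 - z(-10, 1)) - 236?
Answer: -227/4 ≈ -56.750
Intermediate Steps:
(246/328)*(233 - z(-10, 1)) - 236 = (246/328)*(233 - 1*(-6)) - 236 = (246*(1/328))*(233 + 6) - 236 = (¾)*239 - 236 = 717/4 - 236 = -227/4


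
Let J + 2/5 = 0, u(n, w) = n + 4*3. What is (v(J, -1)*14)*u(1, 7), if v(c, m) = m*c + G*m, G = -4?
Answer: 4004/5 ≈ 800.80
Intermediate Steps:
u(n, w) = 12 + n (u(n, w) = n + 12 = 12 + n)
J = -2/5 (J = -2/5 + 0 = -2/5 ≈ -0.40000)
v(c, m) = -4*m + c*m (v(c, m) = m*c - 4*m = c*m - 4*m = -4*m + c*m)
(v(J, -1)*14)*u(1, 7) = (-(-4 - 2/5)*14)*(12 + 1) = (-1*(-22/5)*14)*13 = ((22/5)*14)*13 = (308/5)*13 = 4004/5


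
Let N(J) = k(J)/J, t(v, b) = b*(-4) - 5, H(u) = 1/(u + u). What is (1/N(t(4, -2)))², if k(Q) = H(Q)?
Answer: 324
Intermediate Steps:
H(u) = 1/(2*u)
k(Q) = 1/(2*Q)
t(v, b) = -5 - 4*b (t(v, b) = -4*b - 5 = -5 - 4*b)
N(J) = 1/(2*J²) (N(J) = (1/(2*J))/J = 1/(2*J²))
(1/N(t(4, -2)))² = (1/(1/(2*(-5 - 4*(-2))²)))² = (1/(1/(2*(-5 + 8)²)))² = (1/((½)/3²))² = (1/((½)*(⅑)))² = (1/(1/18))² = 18² = 324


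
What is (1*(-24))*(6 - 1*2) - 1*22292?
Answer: -22388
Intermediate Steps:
(1*(-24))*(6 - 1*2) - 1*22292 = -24*(6 - 2) - 22292 = -24*4 - 22292 = -96 - 22292 = -22388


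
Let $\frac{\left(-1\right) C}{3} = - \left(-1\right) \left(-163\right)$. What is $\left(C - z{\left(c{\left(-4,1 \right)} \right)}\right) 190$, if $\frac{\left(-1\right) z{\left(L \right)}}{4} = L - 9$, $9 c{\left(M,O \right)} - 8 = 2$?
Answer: $\frac{782230}{9} \approx 86915.0$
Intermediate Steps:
$c{\left(M,O \right)} = \frac{10}{9}$ ($c{\left(M,O \right)} = \frac{8}{9} + \frac{1}{9} \cdot 2 = \frac{8}{9} + \frac{2}{9} = \frac{10}{9}$)
$z{\left(L \right)} = 36 - 4 L$ ($z{\left(L \right)} = - 4 \left(L - 9\right) = - 4 \left(-9 + L\right) = 36 - 4 L$)
$C = 489$ ($C = - 3 \left(- \left(-1\right) \left(-163\right)\right) = - 3 \left(\left(-1\right) 163\right) = \left(-3\right) \left(-163\right) = 489$)
$\left(C - z{\left(c{\left(-4,1 \right)} \right)}\right) 190 = \left(489 - \left(36 - \frac{40}{9}\right)\right) 190 = \left(489 - \frac{284}{9}\right) 190 = \frac{4117}{9} \cdot 190 = \frac{782230}{9}$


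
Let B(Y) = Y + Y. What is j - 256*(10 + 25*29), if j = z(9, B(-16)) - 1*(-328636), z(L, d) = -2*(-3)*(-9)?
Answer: 140422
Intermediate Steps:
B(Y) = 2*Y
z(L, d) = -54 (z(L, d) = 6*(-9) = -54)
j = 328582 (j = -54 - 1*(-328636) = -54 + 328636 = 328582)
j - 256*(10 + 25*29) = 328582 - 256*(10 + 25*29) = 328582 - 256*(10 + 725) = 328582 - 256*735 = 328582 - 1*188160 = 328582 - 188160 = 140422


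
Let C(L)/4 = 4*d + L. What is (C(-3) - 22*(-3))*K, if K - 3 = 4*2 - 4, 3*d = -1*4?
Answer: 686/3 ≈ 228.67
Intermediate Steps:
d = -4/3 (d = (-1*4)/3 = (⅓)*(-4) = -4/3 ≈ -1.3333)
C(L) = -64/3 + 4*L (C(L) = 4*(4*(-4/3) + L) = 4*(-16/3 + L) = -64/3 + 4*L)
K = 7 (K = 3 + (4*2 - 4) = 3 + (8 - 4) = 3 + 4 = 7)
(C(-3) - 22*(-3))*K = ((-64/3 + 4*(-3)) - 22*(-3))*7 = ((-64/3 - 12) + 66)*7 = (-100/3 + 66)*7 = (98/3)*7 = 686/3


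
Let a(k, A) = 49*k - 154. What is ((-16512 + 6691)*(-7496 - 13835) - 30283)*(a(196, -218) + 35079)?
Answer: 9327109708572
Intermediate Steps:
a(k, A) = -154 + 49*k
((-16512 + 6691)*(-7496 - 13835) - 30283)*(a(196, -218) + 35079) = ((-16512 + 6691)*(-7496 - 13835) - 30283)*((-154 + 49*196) + 35079) = (-9821*(-21331) - 30283)*((-154 + 9604) + 35079) = (209491751 - 30283)*(9450 + 35079) = 209461468*44529 = 9327109708572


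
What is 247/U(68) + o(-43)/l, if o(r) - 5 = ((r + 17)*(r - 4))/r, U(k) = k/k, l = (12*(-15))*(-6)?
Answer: 11469673/46440 ≈ 246.98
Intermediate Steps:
l = 1080 (l = -180*(-6) = 1080)
U(k) = 1
o(r) = 5 + (-4 + r)*(17 + r)/r (o(r) = 5 + ((r + 17)*(r - 4))/r = 5 + ((17 + r)*(-4 + r))/r = 5 + ((-4 + r)*(17 + r))/r = 5 + (-4 + r)*(17 + r)/r)
247/U(68) + o(-43)/l = 247/1 + (18 - 43 - 68/(-43))/1080 = 247*1 + (18 - 43 - 68*(-1/43))*(1/1080) = 247 + (18 - 43 + 68/43)*(1/1080) = 247 - 1007/43*1/1080 = 247 - 1007/46440 = 11469673/46440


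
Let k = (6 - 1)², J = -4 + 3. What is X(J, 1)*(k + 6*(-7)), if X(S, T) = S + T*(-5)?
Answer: 102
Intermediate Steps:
J = -1
X(S, T) = S - 5*T
k = 25 (k = 5² = 25)
X(J, 1)*(k + 6*(-7)) = (-1 - 5*1)*(25 + 6*(-7)) = (-1 - 5)*(25 - 42) = -6*(-17) = 102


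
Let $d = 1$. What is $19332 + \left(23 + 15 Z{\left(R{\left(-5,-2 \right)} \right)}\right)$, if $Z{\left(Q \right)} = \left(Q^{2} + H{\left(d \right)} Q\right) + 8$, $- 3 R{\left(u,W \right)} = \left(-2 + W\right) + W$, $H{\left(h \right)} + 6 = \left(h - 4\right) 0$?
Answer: $19355$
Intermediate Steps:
$H{\left(h \right)} = -6$ ($H{\left(h \right)} = -6 + \left(h - 4\right) 0 = -6 + \left(-4 + h\right) 0 = -6 + 0 = -6$)
$R{\left(u,W \right)} = \frac{2}{3} - \frac{2 W}{3}$ ($R{\left(u,W \right)} = - \frac{\left(-2 + W\right) + W}{3} = - \frac{-2 + 2 W}{3} = \frac{2}{3} - \frac{2 W}{3}$)
$Z{\left(Q \right)} = 8 + Q^{2} - 6 Q$ ($Z{\left(Q \right)} = \left(Q^{2} - 6 Q\right) + 8 = 8 + Q^{2} - 6 Q$)
$19332 + \left(23 + 15 Z{\left(R{\left(-5,-2 \right)} \right)}\right) = 19332 + \left(23 + 15 \left(8 + \left(\frac{2}{3} - - \frac{4}{3}\right)^{2} - 6 \left(\frac{2}{3} - - \frac{4}{3}\right)\right)\right) = 19332 + \left(23 + 15 \left(8 + \left(\frac{2}{3} + \frac{4}{3}\right)^{2} - 6 \left(\frac{2}{3} + \frac{4}{3}\right)\right)\right) = 19332 + \left(23 + 15 \left(8 + 2^{2} - 12\right)\right) = 19332 + \left(23 + 15 \left(8 + 4 - 12\right)\right) = 19332 + \left(23 + 15 \cdot 0\right) = 19332 + \left(23 + 0\right) = 19332 + 23 = 19355$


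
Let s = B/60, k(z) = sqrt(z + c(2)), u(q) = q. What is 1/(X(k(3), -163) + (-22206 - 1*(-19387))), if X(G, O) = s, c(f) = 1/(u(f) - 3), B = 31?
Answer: -60/169109 ≈ -0.00035480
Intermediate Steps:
c(f) = 1/(-3 + f) (c(f) = 1/(f - 3) = 1/(-3 + f))
k(z) = sqrt(-1 + z) (k(z) = sqrt(z + 1/(-3 + 2)) = sqrt(z + 1/(-1)) = sqrt(z - 1) = sqrt(-1 + z))
s = 31/60 ≈ 0.51667
X(G, O) = 31/60
1/(X(k(3), -163) + (-22206 - 1*(-19387))) = 1/(31/60 + (-22206 - 1*(-19387))) = 1/(31/60 + (-22206 + 19387)) = 1/(31/60 - 2819) = 1/(-169109/60) = -60/169109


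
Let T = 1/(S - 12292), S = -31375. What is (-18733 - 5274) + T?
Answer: -1048313670/43667 ≈ -24007.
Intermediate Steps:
T = -1/43667 (T = 1/(-31375 - 12292) = 1/(-43667) = -1/43667 ≈ -2.2901e-5)
(-18733 - 5274) + T = (-18733 - 5274) - 1/43667 = -24007 - 1/43667 = -1048313670/43667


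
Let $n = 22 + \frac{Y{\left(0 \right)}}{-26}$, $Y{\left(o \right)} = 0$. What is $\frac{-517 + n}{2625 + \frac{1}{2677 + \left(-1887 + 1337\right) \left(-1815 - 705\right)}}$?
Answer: $- \frac{687395115}{3645277126} \approx -0.18857$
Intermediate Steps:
$n = 22$ ($n = 22 + \frac{1}{-26} \cdot 0 = 22 - 0 = 22 + 0 = 22$)
$\frac{-517 + n}{2625 + \frac{1}{2677 + \left(-1887 + 1337\right) \left(-1815 - 705\right)}} = \frac{-517 + 22}{2625 + \frac{1}{2677 + \left(-1887 + 1337\right) \left(-1815 - 705\right)}} = - \frac{495}{2625 + \frac{1}{2677 - -1386000}} = - \frac{495}{2625 + \frac{1}{2677 + 1386000}} = - \frac{495}{2625 + \frac{1}{1388677}} = - \frac{495}{\frac{3645277126}{1388677}} = \left(-495\right) \frac{1388677}{3645277126} = - \frac{687395115}{3645277126}$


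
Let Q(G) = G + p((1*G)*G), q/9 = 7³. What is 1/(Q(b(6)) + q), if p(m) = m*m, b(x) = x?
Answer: 1/4389 ≈ 0.00022784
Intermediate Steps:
q = 3087 (q = 9*7³ = 9*343 = 3087)
p(m) = m²
Q(G) = G + G⁴ (Q(G) = G + ((1*G)*G)² = G + (G*G)² = G + (G²)² = G + G⁴)
1/(Q(b(6)) + q) = 1/((6 + 6⁴) + 3087) = 1/((6 + 1296) + 3087) = 1/(1302 + 3087) = 1/4389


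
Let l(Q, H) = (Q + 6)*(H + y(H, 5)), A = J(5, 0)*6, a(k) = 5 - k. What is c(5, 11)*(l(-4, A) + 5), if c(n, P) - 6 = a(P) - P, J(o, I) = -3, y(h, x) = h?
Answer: 737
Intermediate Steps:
c(n, P) = 11 - 2*P (c(n, P) = 6 + ((5 - P) - P) = 6 + (5 - 2*P) = 11 - 2*P)
A = -18 (A = -3*6 = -18)
l(Q, H) = 2*H*(6 + Q) (l(Q, H) = (Q + 6)*(H + H) = (6 + Q)*(2*H) = 2*H*(6 + Q))
c(5, 11)*(l(-4, A) + 5) = (11 - 2*11)*(2*(-18)*(6 - 4) + 5) = (11 - 22)*(2*(-18)*2 + 5) = -11*(-72 + 5) = -11*(-67) = 737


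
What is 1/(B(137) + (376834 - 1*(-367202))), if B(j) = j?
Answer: 1/744173 ≈ 1.3438e-6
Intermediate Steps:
1/(B(137) + (376834 - 1*(-367202))) = 1/(137 + (376834 - 1*(-367202))) = 1/(137 + (376834 + 367202)) = 1/(137 + 744036) = 1/744173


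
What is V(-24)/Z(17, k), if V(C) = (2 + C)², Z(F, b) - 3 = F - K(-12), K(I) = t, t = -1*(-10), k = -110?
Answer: 242/5 ≈ 48.400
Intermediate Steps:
t = 10
K(I) = 10
Z(F, b) = -7 + F (Z(F, b) = 3 + (F - 1*10) = 3 + (F - 10) = 3 + (-10 + F) = -7 + F)
V(-24)/Z(17, k) = (2 - 24)²/(-7 + 17) = (-22)²/10 = 484*(⅒) = 242/5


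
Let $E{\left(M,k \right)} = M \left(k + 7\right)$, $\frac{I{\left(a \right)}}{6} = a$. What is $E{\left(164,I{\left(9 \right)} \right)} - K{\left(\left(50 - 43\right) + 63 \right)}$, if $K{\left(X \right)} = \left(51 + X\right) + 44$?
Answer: $9839$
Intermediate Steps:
$I{\left(a \right)} = 6 a$
$E{\left(M,k \right)} = M \left(7 + k\right)$
$K{\left(X \right)} = 95 + X$
$E{\left(164,I{\left(9 \right)} \right)} - K{\left(\left(50 - 43\right) + 63 \right)} = 164 \left(7 + 6 \cdot 9\right) - \left(95 + \left(\left(50 - 43\right) + 63\right)\right) = 164 \left(7 + 54\right) - \left(95 + \left(7 + 63\right)\right) = 164 \cdot 61 - \left(95 + 70\right) = 10004 - 165 = 9839$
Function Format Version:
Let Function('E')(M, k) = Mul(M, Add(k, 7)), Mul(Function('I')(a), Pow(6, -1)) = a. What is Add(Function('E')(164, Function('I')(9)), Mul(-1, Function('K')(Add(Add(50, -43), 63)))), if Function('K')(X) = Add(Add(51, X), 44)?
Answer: 9839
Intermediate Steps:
Function('I')(a) = Mul(6, a)
Function('E')(M, k) = Mul(M, Add(7, k))
Function('K')(X) = Add(95, X)
Add(Function('E')(164, Function('I')(9)), Mul(-1, Function('K')(Add(Add(50, -43), 63)))) = Add(Mul(164, Add(7, Mul(6, 9))), Mul(-1, Add(95, Add(Add(50, -43), 63)))) = Add(Mul(164, Add(7, 54)), Mul(-1, Add(95, Add(7, 63)))) = Add(Mul(164, 61), Mul(-1, Add(95, 70))) = Add(10004, Mul(-1, 165)) = Add(10004, -165) = 9839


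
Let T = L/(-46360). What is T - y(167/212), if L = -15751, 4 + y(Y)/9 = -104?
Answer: 2372509/2440 ≈ 972.34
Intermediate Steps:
y(Y) = -972 (y(Y) = -36 + 9*(-104) = -36 - 936 = -972)
T = 829/2440 (T = -15751/(-46360) = -15751*(-1/46360) = 829/2440 ≈ 0.33975)
T - y(167/212) = 829/2440 - 1*(-972) = 829/2440 + 972 = 2372509/2440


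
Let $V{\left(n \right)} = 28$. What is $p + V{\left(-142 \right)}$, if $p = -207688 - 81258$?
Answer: $-288918$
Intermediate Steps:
$p = -288946$ ($p = -207688 - 81258 = -288946$)
$p + V{\left(-142 \right)} = -288946 + 28 = -288918$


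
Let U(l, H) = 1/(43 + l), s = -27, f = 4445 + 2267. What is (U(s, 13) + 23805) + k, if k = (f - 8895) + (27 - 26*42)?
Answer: 328913/16 ≈ 20557.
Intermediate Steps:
f = 6712
k = -3248 (k = (6712 - 8895) + (27 - 26*42) = -2183 + (27 - 1092) = -2183 - 1065 = -3248)
(U(s, 13) + 23805) + k = (1/(43 - 27) + 23805) - 3248 = (1/16 + 23805) - 3248 = 380881/16 - 3248 = 328913/16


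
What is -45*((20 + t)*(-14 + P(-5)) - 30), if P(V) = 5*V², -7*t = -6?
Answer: -719820/7 ≈ -1.0283e+5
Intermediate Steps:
t = 6/7 (t = -⅐*(-6) = 6/7 ≈ 0.85714)
-45*((20 + t)*(-14 + P(-5)) - 30) = -45*((20 + 6/7)*(-14 + 5*(-5)²) - 30) = -45*(146*(-14 + 5*25)/7 - 30) = -45*(146*(-14 + 125)/7 - 30) = -45*((146/7)*111 - 30) = -45*(16206/7 - 30) = -45*15996/7 = -719820/7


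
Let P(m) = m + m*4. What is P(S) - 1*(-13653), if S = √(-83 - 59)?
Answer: 13653 + 5*I*√142 ≈ 13653.0 + 59.582*I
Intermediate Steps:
S = I*√142 (S = √(-142) = I*√142 ≈ 11.916*I)
P(m) = 5*m (P(m) = m + 4*m = 5*m)
P(S) - 1*(-13653) = 5*(I*√142) - 1*(-13653) = 5*I*√142 + 13653 = 13653 + 5*I*√142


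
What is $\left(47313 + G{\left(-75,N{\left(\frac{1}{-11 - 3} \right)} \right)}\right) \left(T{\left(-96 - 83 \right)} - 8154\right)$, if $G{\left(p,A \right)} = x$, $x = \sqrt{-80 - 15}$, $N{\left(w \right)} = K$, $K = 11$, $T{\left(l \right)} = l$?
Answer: $-394259229 - 8333 i \sqrt{95} \approx -3.9426 \cdot 10^{8} - 81220.0 i$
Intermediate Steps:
$N{\left(w \right)} = 11$
$x = i \sqrt{95}$ ($x = \sqrt{-95} = i \sqrt{95} \approx 9.7468 i$)
$G{\left(p,A \right)} = i \sqrt{95}$
$\left(47313 + G{\left(-75,N{\left(\frac{1}{-11 - 3} \right)} \right)}\right) \left(T{\left(-96 - 83 \right)} - 8154\right) = \left(47313 + i \sqrt{95}\right) \left(\left(-96 - 83\right) - 8154\right) = \left(47313 + i \sqrt{95}\right) \left(-179 - 8154\right) = \left(47313 + i \sqrt{95}\right) \left(-8333\right) = -394259229 - 8333 i \sqrt{95}$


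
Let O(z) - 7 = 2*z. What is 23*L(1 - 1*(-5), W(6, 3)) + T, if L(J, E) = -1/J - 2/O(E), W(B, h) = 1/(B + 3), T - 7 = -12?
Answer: -5929/390 ≈ -15.203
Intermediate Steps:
O(z) = 7 + 2*z
T = -5 (T = 7 - 12 = -5)
W(B, h) = 1/(3 + B)
L(J, E) = -1/J - 2/(7 + 2*E)
23*L(1 - 1*(-5), W(6, 3)) + T = 23*((-7 - 2/(3 + 6) - 2*(1 - 1*(-5)))/((1 - 1*(-5))*(7 + 2/(3 + 6)))) - 5 = 23*((-7 - 2/9 - 2*(1 + 5))/((1 + 5)*(7 + 2/9))) - 5 = 23*((-7 - 2*⅑ - 2*6)/(6*(7 + 2*(⅑)))) - 5 = 23*((-7 - 2/9 - 12)/(6*(7 + 2/9))) - 5 = 23*((⅙)*(-173/9)/(65/9)) - 5 = 23*((⅙)*(9/65)*(-173/9)) - 5 = 23*(-173/390) - 5 = -3979/390 - 5 = -5929/390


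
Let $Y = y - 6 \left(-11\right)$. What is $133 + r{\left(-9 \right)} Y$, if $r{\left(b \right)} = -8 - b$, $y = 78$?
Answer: $277$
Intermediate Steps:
$Y = 144$ ($Y = 78 - 6 \left(-11\right) = 78 - -66 = 78 + 66 = 144$)
$133 + r{\left(-9 \right)} Y = 133 + \left(-8 - -9\right) 144 = 133 + \left(-8 + 9\right) 144 = 133 + 1 \cdot 144 = 133 + 144 = 277$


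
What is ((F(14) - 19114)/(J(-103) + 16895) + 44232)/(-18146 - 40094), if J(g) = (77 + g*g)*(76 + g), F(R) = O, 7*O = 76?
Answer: -8410237197/11073689536 ≈ -0.75948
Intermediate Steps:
O = 76/7 (O = (⅐)*76 = 76/7 ≈ 10.857)
F(R) = 76/7
J(g) = (76 + g)*(77 + g²) (J(g) = (77 + g²)*(76 + g) = (76 + g)*(77 + g²))
((F(14) - 19114)/(J(-103) + 16895) + 44232)/(-18146 - 40094) = ((76/7 - 19114)/((5852 + (-103)³ + 76*(-103)² + 77*(-103)) + 16895) + 44232)/(-18146 - 40094) = (-133722/(7*((5852 - 1092727 + 76*10609 - 7931) + 16895)) + 44232)/(-58240) = (-133722/(7*((5852 - 1092727 + 806284 - 7931) + 16895)) + 44232)*(-1/58240) = (-133722/(7*(-288522 + 16895)) + 44232)*(-1/58240) = (-133722/7/(-271627) + 44232)*(-1/58240) = (-133722/7*(-1/271627) + 44232)*(-1/58240) = (133722/1901389 + 44232)*(-1/58240) = (84102371970/1901389)*(-1/58240) = -8410237197/11073689536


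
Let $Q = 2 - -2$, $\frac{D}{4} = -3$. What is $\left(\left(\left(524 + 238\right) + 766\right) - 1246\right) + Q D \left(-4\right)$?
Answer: $474$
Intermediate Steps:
$D = -12$ ($D = 4 \left(-3\right) = -12$)
$Q = 4$ ($Q = 2 + 2 = 4$)
$\left(\left(\left(524 + 238\right) + 766\right) - 1246\right) + Q D \left(-4\right) = \left(\left(\left(524 + 238\right) + 766\right) - 1246\right) + 4 \left(-12\right) \left(-4\right) = \left(\left(762 + 766\right) - 1246\right) - -192 = \left(1528 - 1246\right) + 192 = 282 + 192 = 474$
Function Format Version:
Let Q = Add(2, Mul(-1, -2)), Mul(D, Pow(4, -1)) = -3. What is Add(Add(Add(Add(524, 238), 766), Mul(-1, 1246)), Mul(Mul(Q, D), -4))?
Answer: 474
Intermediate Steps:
D = -12 (D = Mul(4, -3) = -12)
Q = 4 (Q = Add(2, 2) = 4)
Add(Add(Add(Add(524, 238), 766), Mul(-1, 1246)), Mul(Mul(Q, D), -4)) = Add(Add(Add(Add(524, 238), 766), Mul(-1, 1246)), Mul(Mul(4, -12), -4)) = Add(Add(Add(762, 766), -1246), Mul(-48, -4)) = Add(Add(1528, -1246), 192) = Add(282, 192) = 474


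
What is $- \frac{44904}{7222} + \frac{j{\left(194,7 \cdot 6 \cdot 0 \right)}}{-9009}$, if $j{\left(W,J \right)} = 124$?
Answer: $- \frac{202717832}{32531499} \approx -6.2314$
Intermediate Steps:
$- \frac{44904}{7222} + \frac{j{\left(194,7 \cdot 6 \cdot 0 \right)}}{-9009} = - \frac{44904}{7222} + \frac{124}{-9009} = \left(-44904\right) \frac{1}{7222} + 124 \left(- \frac{1}{9009}\right) = - \frac{22452}{3611} - \frac{124}{9009} = - \frac{202717832}{32531499}$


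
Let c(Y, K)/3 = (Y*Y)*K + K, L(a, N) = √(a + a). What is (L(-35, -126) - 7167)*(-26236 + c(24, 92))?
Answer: -953325672 + 133016*I*√70 ≈ -9.5333e+8 + 1.1129e+6*I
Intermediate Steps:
L(a, N) = √2*√a (L(a, N) = √(2*a) = √2*√a)
c(Y, K) = 3*K + 3*K*Y² (c(Y, K) = 3*((Y*Y)*K + K) = 3*(Y²*K + K) = 3*(K*Y² + K) = 3*(K + K*Y²) = 3*K + 3*K*Y²)
(L(-35, -126) - 7167)*(-26236 + c(24, 92)) = (√2*√(-35) - 7167)*(-26236 + 3*92*(1 + 24²)) = (√2*(I*√35) - 7167)*(-26236 + 3*92*(1 + 576)) = (I*√70 - 7167)*(-26236 + 3*92*577) = (-7167 + I*√70)*(-26236 + 159252) = (-7167 + I*√70)*133016 = -953325672 + 133016*I*√70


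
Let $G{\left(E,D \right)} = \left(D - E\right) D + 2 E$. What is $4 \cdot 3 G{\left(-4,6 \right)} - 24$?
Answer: $600$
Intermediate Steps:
$G{\left(E,D \right)} = 2 E + D \left(D - E\right)$ ($G{\left(E,D \right)} = D \left(D - E\right) + 2 E = 2 E + D \left(D - E\right)$)
$4 \cdot 3 G{\left(-4,6 \right)} - 24 = 4 \cdot 3 \left(6^{2} + 2 \left(-4\right) - 6 \left(-4\right)\right) - 24 = 12 \left(36 - 8 + 24\right) - 24 = 12 \cdot 52 - 24 = 624 - 24 = 600$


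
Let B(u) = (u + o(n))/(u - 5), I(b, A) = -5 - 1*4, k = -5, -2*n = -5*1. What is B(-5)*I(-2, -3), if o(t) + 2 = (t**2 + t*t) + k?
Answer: 9/20 ≈ 0.45000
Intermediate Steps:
n = 5/2 (n = -(-5)/2 = -1/2*(-5) = 5/2 ≈ 2.5000)
I(b, A) = -9 (I(b, A) = -5 - 4 = -9)
o(t) = -7 + 2*t**2 (o(t) = -2 + ((t**2 + t*t) - 5) = -2 + ((t**2 + t**2) - 5) = -2 + (2*t**2 - 5) = -2 + (-5 + 2*t**2) = -7 + 2*t**2)
B(u) = (11/2 + u)/(-5 + u) (B(u) = (u + (-7 + 2*(5/2)**2))/(u - 5) = (u + (-7 + 2*(25/4)))/(-5 + u) = (u + (-7 + 25/2))/(-5 + u) = (u + 11/2)/(-5 + u) = (11/2 + u)/(-5 + u))
B(-5)*I(-2, -3) = ((11/2 - 5)/(-5 - 5))*(-9) = ((1/2)/(-10))*(-9) = -1/10*1/2*(-9) = -1/20*(-9) = 9/20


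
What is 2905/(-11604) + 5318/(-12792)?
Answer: -686603/1030822 ≈ -0.66607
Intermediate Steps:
2905/(-11604) + 5318/(-12792) = 2905*(-1/11604) + 5318*(-1/12792) = -2905/11604 - 2659/6396 = -686603/1030822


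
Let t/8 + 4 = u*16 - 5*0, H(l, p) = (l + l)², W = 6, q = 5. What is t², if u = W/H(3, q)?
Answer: 1024/9 ≈ 113.78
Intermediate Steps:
H(l, p) = 4*l² (H(l, p) = (2*l)² = 4*l²)
u = ⅙ (u = 6/((4*3²)) = 6/((4*9)) = 6/36 = 6*(1/36) = ⅙ ≈ 0.16667)
t = -32/3 (t = -32 + 8*((⅙)*16 - 5*0) = -32 + 8*(8/3 + 0) = -32 + 8*(8/3) = -32 + 64/3 = -32/3 ≈ -10.667)
t² = (-32/3)² = 1024/9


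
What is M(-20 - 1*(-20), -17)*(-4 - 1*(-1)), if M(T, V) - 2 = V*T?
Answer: -6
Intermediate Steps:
M(T, V) = 2 + T*V (M(T, V) = 2 + V*T = 2 + T*V)
M(-20 - 1*(-20), -17)*(-4 - 1*(-1)) = (2 + (-20 - 1*(-20))*(-17))*(-4 - 1*(-1)) = (2 + (-20 + 20)*(-17))*(-4 + 1) = (2 + 0*(-17))*(-3) = (2 + 0)*(-3) = 2*(-3) = -6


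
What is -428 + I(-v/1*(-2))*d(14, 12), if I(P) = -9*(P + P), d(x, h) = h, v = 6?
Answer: -3020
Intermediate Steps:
I(P) = -18*P
-428 + I(-v/1*(-2))*d(14, 12) = -428 - 18*(-6/1)*(-2)*12 = -428 - 18*(-6)*(-2)*12 = -428 - 18*(-1*6)*(-2)*12 = -428 - (-108)*(-2)*12 = -428 - 18*12*12 = -428 - 216*12 = -428 - 2592 = -3020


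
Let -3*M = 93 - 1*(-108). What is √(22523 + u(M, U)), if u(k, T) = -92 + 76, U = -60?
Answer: √22507 ≈ 150.02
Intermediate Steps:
M = -67 (M = -(93 - 1*(-108))/3 = -(93 + 108)/3 = -⅓*201 = -67)
u(k, T) = -16
√(22523 + u(M, U)) = √(22523 - 16) = √22507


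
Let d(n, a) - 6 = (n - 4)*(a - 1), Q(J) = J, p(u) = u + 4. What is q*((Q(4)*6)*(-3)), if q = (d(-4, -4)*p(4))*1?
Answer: -26496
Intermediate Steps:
p(u) = 4 + u
d(n, a) = 6 + (-1 + a)*(-4 + n) (d(n, a) = 6 + (n - 4)*(a - 1) = 6 + (-4 + n)*(-1 + a) = 6 + (-1 + a)*(-4 + n))
q = 368 (q = ((10 - 1*(-4) - 4*(-4) - 4*(-4))*(4 + 4))*1 = ((10 + 4 + 16 + 16)*8)*1 = (46*8)*1 = 368*1 = 368)
q*((Q(4)*6)*(-3)) = 368*((4*6)*(-3)) = 368*(24*(-3)) = 368*(-72) = -26496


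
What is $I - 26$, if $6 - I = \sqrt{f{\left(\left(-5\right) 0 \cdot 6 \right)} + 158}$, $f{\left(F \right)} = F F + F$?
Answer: $-20 - \sqrt{158} \approx -32.57$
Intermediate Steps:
$f{\left(F \right)} = F + F^{2}$ ($f{\left(F \right)} = F^{2} + F = F + F^{2}$)
$I = 6 - \sqrt{158}$ ($I = 6 - \sqrt{\left(-5\right) 0 \cdot 6 \left(1 + \left(-5\right) 0 \cdot 6\right) + 158} = 6 - \sqrt{0 \cdot 6 \left(1 + 0 \cdot 6\right) + 158} = 6 - \sqrt{0 \left(1 + 0\right) + 158} = 6 - \sqrt{0 \cdot 1 + 158} = 6 - \sqrt{0 + 158} = 6 - \sqrt{158} \approx -6.5698$)
$I - 26 = \left(6 - \sqrt{158}\right) - 26 = -20 - \sqrt{158}$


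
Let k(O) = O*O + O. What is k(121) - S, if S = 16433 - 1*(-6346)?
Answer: -8017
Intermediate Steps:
S = 22779 (S = 16433 + 6346 = 22779)
k(O) = O + O² (k(O) = O² + O = O + O²)
k(121) - S = 121*(1 + 121) - 1*22779 = 121*122 - 22779 = 14762 - 22779 = -8017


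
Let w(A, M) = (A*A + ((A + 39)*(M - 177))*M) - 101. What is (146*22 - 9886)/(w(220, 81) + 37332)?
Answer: 6674/1928353 ≈ 0.0034610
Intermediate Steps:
w(A, M) = -101 + A**2 + M*(-177 + M)*(39 + A) (w(A, M) = (A**2 + ((39 + A)*(-177 + M))*M) - 101 = (A**2 + ((-177 + M)*(39 + A))*M) - 101 = (A**2 + M*(-177 + M)*(39 + A)) - 101 = -101 + A**2 + M*(-177 + M)*(39 + A))
(146*22 - 9886)/(w(220, 81) + 37332) = (146*22 - 9886)/((-101 + 220**2 - 6903*81 + 39*81**2 + 220*81**2 - 177*220*81) + 37332) = (3212 - 9886)/((-101 + 48400 - 559143 + 39*6561 + 220*6561 - 3154140) + 37332) = -6674/((-101 + 48400 - 559143 + 255879 + 1443420 - 3154140) + 37332) = -6674/(-1965685 + 37332) = -6674/(-1928353) = -6674*(-1/1928353) = 6674/1928353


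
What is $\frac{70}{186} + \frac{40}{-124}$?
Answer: $\frac{5}{93} \approx 0.053763$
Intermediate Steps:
$\frac{70}{186} + \frac{40}{-124} = 70 \cdot \frac{1}{186} + 40 \left(- \frac{1}{124}\right) = \frac{35}{93} - \frac{10}{31} = \frac{5}{93}$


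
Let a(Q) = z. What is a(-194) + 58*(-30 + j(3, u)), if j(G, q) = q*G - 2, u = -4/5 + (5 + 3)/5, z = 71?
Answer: -8229/5 ≈ -1645.8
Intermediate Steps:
a(Q) = 71
u = 4/5 (u = -4*1/5 + 8*(1/5) = -4/5 + 8/5 = 4/5 ≈ 0.80000)
j(G, q) = -2 + G*q (j(G, q) = G*q - 2 = -2 + G*q)
a(-194) + 58*(-30 + j(3, u)) = 71 + 58*(-30 + (-2 + 3*(4/5))) = 71 + 58*(-30 + (-2 + 12/5)) = 71 + 58*(-30 + 2/5) = 71 + 58*(-148/5) = 71 - 8584/5 = -8229/5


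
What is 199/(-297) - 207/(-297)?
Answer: 8/297 ≈ 0.026936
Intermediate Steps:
199/(-297) - 207/(-297) = 199*(-1/297) - 207*(-1/297) = -199/297 + 23/33 = 8/297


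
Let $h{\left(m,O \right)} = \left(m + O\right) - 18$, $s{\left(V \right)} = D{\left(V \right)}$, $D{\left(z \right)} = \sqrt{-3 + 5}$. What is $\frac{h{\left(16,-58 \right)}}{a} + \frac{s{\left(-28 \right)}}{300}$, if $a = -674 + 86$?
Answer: $\frac{5}{49} + \frac{\sqrt{2}}{300} \approx 0.10675$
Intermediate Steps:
$D{\left(z \right)} = \sqrt{2}$
$s{\left(V \right)} = \sqrt{2}$
$a = -588$
$h{\left(m,O \right)} = -18 + O + m$ ($h{\left(m,O \right)} = \left(O + m\right) - 18 = -18 + O + m$)
$\frac{h{\left(16,-58 \right)}}{a} + \frac{s{\left(-28 \right)}}{300} = \frac{-18 - 58 + 16}{-588} + \frac{\sqrt{2}}{300} = \left(-60\right) \left(- \frac{1}{588}\right) + \sqrt{2} \cdot \frac{1}{300} = \frac{5}{49} + \frac{\sqrt{2}}{300}$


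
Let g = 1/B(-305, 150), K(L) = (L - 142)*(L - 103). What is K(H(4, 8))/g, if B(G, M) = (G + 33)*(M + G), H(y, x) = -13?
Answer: 758036800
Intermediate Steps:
B(G, M) = (33 + G)*(G + M)
K(L) = (-142 + L)*(-103 + L)
g = 1/42160 (g = 1/((-305)**2 + 33*(-305) + 33*150 - 305*150) = 1/(93025 - 10065 + 4950 - 45750) = 1/42160 ≈ 2.3719e-5)
K(H(4, 8))/g = (14626 + (-13)**2 - 245*(-13))/(1/42160) = (14626 + 169 + 3185)*42160 = 17980*42160 = 758036800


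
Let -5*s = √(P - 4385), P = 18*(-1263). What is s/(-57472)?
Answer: I*√27119/287360 ≈ 0.00057307*I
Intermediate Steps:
P = -22734
s = -I*√27119/5 (s = -√(-22734 - 4385)/5 = -I*√27119/5 ≈ -32.936*I)
s/(-57472) = -I*√27119/5/(-57472) = -I*√27119/5*(-1/57472) = I*√27119/287360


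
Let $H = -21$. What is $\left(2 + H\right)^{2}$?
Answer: $361$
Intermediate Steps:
$\left(2 + H\right)^{2} = \left(2 - 21\right)^{2} = \left(-19\right)^{2} = 361$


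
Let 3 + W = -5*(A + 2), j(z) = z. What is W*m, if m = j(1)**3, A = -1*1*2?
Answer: -3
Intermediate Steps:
A = -2 (A = -1*2 = -2)
W = -3 (W = -3 - 5*(-2 + 2) = -3 - 5*0 = -3 + 0 = -3)
m = 1 (m = 1**3 = 1)
W*m = -3*1 = -3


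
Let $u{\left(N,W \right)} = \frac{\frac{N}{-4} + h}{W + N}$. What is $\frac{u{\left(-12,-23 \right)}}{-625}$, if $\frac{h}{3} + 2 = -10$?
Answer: $- \frac{33}{21875} \approx -0.0015086$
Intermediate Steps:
$h = -36$ ($h = -6 + 3 \left(-10\right) = -6 - 30 = -36$)
$u{\left(N,W \right)} = \frac{-36 - \frac{N}{4}}{N + W}$ ($u{\left(N,W \right)} = \frac{\frac{N}{-4} - 36}{W + N} = \frac{N \left(- \frac{1}{4}\right) - 36}{N + W} = \frac{- \frac{N}{4} - 36}{N + W} = \frac{-36 - \frac{N}{4}}{N + W}$)
$\frac{u{\left(-12,-23 \right)}}{-625} = \frac{\frac{1}{-12 - 23} \left(-36 - -3\right)}{-625} = \frac{-36 + 3}{-35} \left(- \frac{1}{625}\right) = \left(- \frac{1}{35}\right) \left(-33\right) \left(- \frac{1}{625}\right) = \frac{33}{35} \left(- \frac{1}{625}\right) = - \frac{33}{21875}$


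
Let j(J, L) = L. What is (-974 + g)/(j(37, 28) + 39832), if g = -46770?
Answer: -11936/9965 ≈ -1.1978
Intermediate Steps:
(-974 + g)/(j(37, 28) + 39832) = (-974 - 46770)/(28 + 39832) = -47744/39860 = -47744*1/39860 = -11936/9965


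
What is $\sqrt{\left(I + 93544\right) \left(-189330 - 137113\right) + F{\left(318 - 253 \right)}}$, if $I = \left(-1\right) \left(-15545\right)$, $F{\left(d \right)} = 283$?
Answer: $4 i \sqrt{2225708759} \approx 1.8871 \cdot 10^{5} i$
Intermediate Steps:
$I = 15545$
$\sqrt{\left(I + 93544\right) \left(-189330 - 137113\right) + F{\left(318 - 253 \right)}} = \sqrt{\left(15545 + 93544\right) \left(-189330 - 137113\right) + 283} = \sqrt{109089 \left(-326443\right) + 283} = \sqrt{-35611340427 + 283} = \sqrt{-35611340144} = 4 i \sqrt{2225708759}$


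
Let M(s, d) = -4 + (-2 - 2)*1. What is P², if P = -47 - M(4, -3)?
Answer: 1521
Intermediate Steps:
M(s, d) = -8 (M(s, d) = -4 - 4*1 = -4 - 4 = -8)
P = -39 (P = -47 - 1*(-8) = -47 + 8 = -39)
P² = (-39)² = 1521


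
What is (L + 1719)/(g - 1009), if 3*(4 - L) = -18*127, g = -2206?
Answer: -497/643 ≈ -0.77294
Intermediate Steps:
L = 766 (L = 4 - (-6)*127 = 4 - 1/3*(-2286) = 4 + 762 = 766)
(L + 1719)/(g - 1009) = (766 + 1719)/(-2206 - 1009) = 2485/(-3215) = 2485*(-1/3215) = -497/643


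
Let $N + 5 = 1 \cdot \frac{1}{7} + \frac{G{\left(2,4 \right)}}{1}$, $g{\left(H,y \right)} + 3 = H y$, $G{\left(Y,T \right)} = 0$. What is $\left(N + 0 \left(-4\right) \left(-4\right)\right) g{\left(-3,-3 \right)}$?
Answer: $- \frac{204}{7} \approx -29.143$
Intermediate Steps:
$g{\left(H,y \right)} = -3 + H y$
$N = - \frac{34}{7}$ ($N = -5 + \left(1 \cdot \frac{1}{7} + \frac{0}{1}\right) = -5 + \left(1 \cdot \frac{1}{7} + 0 \cdot 1\right) = -5 + \left(\frac{1}{7} + 0\right) = -5 + \frac{1}{7} = - \frac{34}{7} \approx -4.8571$)
$\left(N + 0 \left(-4\right) \left(-4\right)\right) g{\left(-3,-3 \right)} = \left(- \frac{34}{7} + 0 \left(-4\right) \left(-4\right)\right) \left(-3 - -9\right) = \left(- \frac{34}{7} + 0 \left(-4\right)\right) \left(-3 + 9\right) = \left(- \frac{34}{7} + 0\right) 6 = \left(- \frac{34}{7}\right) 6 = - \frac{204}{7}$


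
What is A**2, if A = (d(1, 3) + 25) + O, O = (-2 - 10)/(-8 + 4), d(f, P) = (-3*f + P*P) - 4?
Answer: 900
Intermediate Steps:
d(f, P) = -4 + P**2 - 3*f (d(f, P) = (-3*f + P**2) - 4 = (P**2 - 3*f) - 4 = -4 + P**2 - 3*f)
O = 3 (O = -12/(-4) = -12*(-1/4) = 3)
A = 30 (A = ((-4 + 3**2 - 3*1) + 25) + 3 = ((-4 + 9 - 3) + 25) + 3 = (2 + 25) + 3 = 27 + 3 = 30)
A**2 = 30**2 = 900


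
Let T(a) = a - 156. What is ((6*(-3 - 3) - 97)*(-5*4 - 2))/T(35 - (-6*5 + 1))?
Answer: -1463/46 ≈ -31.804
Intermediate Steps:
T(a) = -156 + a
((6*(-3 - 3) - 97)*(-5*4 - 2))/T(35 - (-6*5 + 1)) = ((6*(-3 - 3) - 97)*(-5*4 - 2))/(-156 + (35 - (-6*5 + 1))) = ((6*(-6) - 97)*(-20 - 2))/(-156 + (35 - (-30 + 1))) = ((-36 - 97)*(-22))/(-156 + (35 - 1*(-29))) = (-133*(-22))/(-156 + (35 + 29)) = 2926/(-156 + 64) = 2926/(-92) = 2926*(-1/92) = -1463/46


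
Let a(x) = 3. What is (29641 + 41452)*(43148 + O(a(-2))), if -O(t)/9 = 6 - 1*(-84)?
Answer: 3009935434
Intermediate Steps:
O(t) = -810 (O(t) = -9*(6 - 1*(-84)) = -9*(6 + 84) = -9*90 = -810)
(29641 + 41452)*(43148 + O(a(-2))) = (29641 + 41452)*(43148 - 810) = 71093*42338 = 3009935434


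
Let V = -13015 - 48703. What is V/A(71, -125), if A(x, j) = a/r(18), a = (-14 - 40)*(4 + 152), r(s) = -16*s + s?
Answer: -154295/78 ≈ -1978.1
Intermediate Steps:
r(s) = -15*s
a = -8424 (a = -54*156 = -8424)
V = -61718
A(x, j) = 156/5 (A(x, j) = -8424/((-15*18)) = -8424/(-270) = -8424*(-1/270) = 156/5)
V/A(71, -125) = -61718/156/5 = -61718*5/156 = -154295/78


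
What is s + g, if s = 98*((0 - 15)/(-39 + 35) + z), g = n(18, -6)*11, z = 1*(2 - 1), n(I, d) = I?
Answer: 1327/2 ≈ 663.50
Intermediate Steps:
z = 1 (z = 1*1 = 1)
g = 198 (g = 18*11 = 198)
s = 931/2 (s = 98*((0 - 15)/(-39 + 35) + 1) = 98*(-15/(-4) + 1) = 98*(-15*(-¼) + 1) = 98*(15/4 + 1) = 98*(19/4) = 931/2 ≈ 465.50)
s + g = 931/2 + 198 = 1327/2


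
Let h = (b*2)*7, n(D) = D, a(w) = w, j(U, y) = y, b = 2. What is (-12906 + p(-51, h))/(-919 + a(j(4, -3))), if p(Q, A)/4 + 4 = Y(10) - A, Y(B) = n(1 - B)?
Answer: 6535/461 ≈ 14.176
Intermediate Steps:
Y(B) = 1 - B
h = 28 (h = (2*2)*7 = 4*7 = 28)
p(Q, A) = -52 - 4*A (p(Q, A) = -16 + 4*((1 - 1*10) - A) = -16 + 4*((1 - 10) - A) = -16 + 4*(-9 - A) = -16 + (-36 - 4*A) = -52 - 4*A)
(-12906 + p(-51, h))/(-919 + a(j(4, -3))) = (-12906 + (-52 - 4*28))/(-919 - 3) = (-12906 + (-52 - 112))/(-922) = (-12906 - 164)*(-1/922) = -13070*(-1/922) = 6535/461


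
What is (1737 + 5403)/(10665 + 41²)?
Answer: 3570/6173 ≈ 0.57833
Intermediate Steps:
(1737 + 5403)/(10665 + 41²) = 7140/(10665 + 1681) = 7140/12346 = 7140*(1/12346) = 3570/6173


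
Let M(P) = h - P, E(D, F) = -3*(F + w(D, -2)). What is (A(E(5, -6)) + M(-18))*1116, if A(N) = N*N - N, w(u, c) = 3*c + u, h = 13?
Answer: 503316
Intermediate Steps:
w(u, c) = u + 3*c
E(D, F) = 18 - 3*D - 3*F (E(D, F) = -3*(F + (D + 3*(-2))) = -3*(F + (D - 6)) = -3*(F + (-6 + D)) = -3*(-6 + D + F) = 18 - 3*D - 3*F)
M(P) = 13 - P
A(N) = N² - N
(A(E(5, -6)) + M(-18))*1116 = ((18 - 3*5 - 3*(-6))*(-1 + (18 - 3*5 - 3*(-6))) + (13 - 1*(-18)))*1116 = ((18 - 15 + 18)*(-1 + (18 - 15 + 18)) + (13 + 18))*1116 = (21*(-1 + 21) + 31)*1116 = (21*20 + 31)*1116 = (420 + 31)*1116 = 451*1116 = 503316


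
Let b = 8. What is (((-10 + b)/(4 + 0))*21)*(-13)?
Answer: 273/2 ≈ 136.50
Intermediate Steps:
(((-10 + b)/(4 + 0))*21)*(-13) = (((-10 + 8)/(4 + 0))*21)*(-13) = (-2/4*21)*(-13) = (-2*1/4*21)*(-13) = -1/2*21*(-13) = -21/2*(-13) = 273/2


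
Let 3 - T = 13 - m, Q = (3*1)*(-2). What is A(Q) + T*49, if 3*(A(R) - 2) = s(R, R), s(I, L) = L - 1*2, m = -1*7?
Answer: -2501/3 ≈ -833.67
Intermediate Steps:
m = -7
s(I, L) = -2 + L (s(I, L) = L - 2 = -2 + L)
Q = -6 (Q = 3*(-2) = -6)
A(R) = 4/3 + R/3 (A(R) = 2 + (-2 + R)/3 = 2 + (-2/3 + R/3) = 4/3 + R/3)
T = -17 (T = 3 - (13 - 1*(-7)) = 3 - (13 + 7) = 3 - 1*20 = 3 - 20 = -17)
A(Q) + T*49 = (4/3 + (1/3)*(-6)) - 17*49 = (4/3 - 2) - 833 = -2/3 - 833 = -2501/3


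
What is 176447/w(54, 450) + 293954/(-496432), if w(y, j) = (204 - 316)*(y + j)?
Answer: -6511690781/1751412096 ≈ -3.7180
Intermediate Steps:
w(y, j) = -112*j - 112*y (w(y, j) = -112*(j + y) = -112*j - 112*y)
176447/w(54, 450) + 293954/(-496432) = 176447/(-112*450 - 112*54) + 293954/(-496432) = 176447/(-50400 - 6048) + 293954*(-1/496432) = 176447/(-56448) - 146977/248216 = 176447*(-1/56448) - 146977/248216 = -176447/56448 - 146977/248216 = -6511690781/1751412096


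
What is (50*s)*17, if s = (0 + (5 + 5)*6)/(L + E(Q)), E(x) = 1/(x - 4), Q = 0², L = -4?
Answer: -12000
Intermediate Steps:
Q = 0
E(x) = 1/(-4 + x)
s = -240/17 (s = (0 + (5 + 5)*6)/(-4 + 1/(-4 + 0)) = (0 + 10*6)/(-4 + 1/(-4)) = (0 + 60)/(-4 - ¼) = 60/(-17/4) = 60*(-4/17) = -240/17 ≈ -14.118)
(50*s)*17 = (50*(-240/17))*17 = -12000/17*17 = -12000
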